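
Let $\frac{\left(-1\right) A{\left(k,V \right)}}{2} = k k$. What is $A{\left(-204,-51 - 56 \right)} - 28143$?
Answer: $-111375$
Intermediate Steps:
$A{\left(k,V \right)} = - 2 k^{2}$ ($A{\left(k,V \right)} = - 2 k k = - 2 k^{2}$)
$A{\left(-204,-51 - 56 \right)} - 28143 = - 2 \left(-204\right)^{2} - 28143 = \left(-2\right) 41616 - 28143 = -83232 - 28143 = -111375$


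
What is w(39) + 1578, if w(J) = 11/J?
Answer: 61553/39 ≈ 1578.3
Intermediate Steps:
w(39) + 1578 = 11/39 + 1578 = 61553/39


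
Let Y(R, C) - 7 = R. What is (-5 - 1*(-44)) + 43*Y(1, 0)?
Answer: 383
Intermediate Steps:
Y(R, C) = 7 + R
(-5 - 1*(-44)) + 43*Y(1, 0) = (-5 - 1*(-44)) + 43*(7 + 1) = (-5 + 44) + 43*8 = 39 + 344 = 383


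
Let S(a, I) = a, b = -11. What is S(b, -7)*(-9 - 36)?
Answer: 495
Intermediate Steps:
S(b, -7)*(-9 - 36) = -11*(-9 - 36) = -11*(-45) = 495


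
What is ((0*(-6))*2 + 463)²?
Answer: 214369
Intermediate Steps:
((0*(-6))*2 + 463)² = (0*2 + 463)² = (0 + 463)² = 463² = 214369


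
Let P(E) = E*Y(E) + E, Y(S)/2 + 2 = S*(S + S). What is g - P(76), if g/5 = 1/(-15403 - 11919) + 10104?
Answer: -46588272237/27322 ≈ -1.7052e+6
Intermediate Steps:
Y(S) = -4 + 4*S² (Y(S) = -4 + 2*(S*(S + S)) = -4 + 2*(S*(2*S)) = -4 + 2*(2*S²) = -4 + 4*S²)
P(E) = E + E*(-4 + 4*E²) (P(E) = E*(-4 + 4*E²) + E = E + E*(-4 + 4*E²))
g = 1380307435/27322 (g = 5*(1/(-15403 - 11919) + 10104) = 5*(1/(-27322) + 10104) = 5*(-1/27322 + 10104) = 5*(276061487/27322) = 1380307435/27322 ≈ 50520.)
g - P(76) = 1380307435/27322 - 76*(-3 + 4*76²) = 1380307435/27322 - 76*(-3 + 4*5776) = 1380307435/27322 - 76*(-3 + 23104) = 1380307435/27322 - 76*23101 = 1380307435/27322 - 1*1755676 = 1380307435/27322 - 1755676 = -46588272237/27322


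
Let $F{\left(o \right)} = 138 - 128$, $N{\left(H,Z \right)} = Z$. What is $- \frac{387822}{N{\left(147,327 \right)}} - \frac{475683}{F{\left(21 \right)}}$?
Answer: $- \frac{487543}{10} \approx -48754.0$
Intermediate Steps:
$F{\left(o \right)} = 10$
$- \frac{387822}{N{\left(147,327 \right)}} - \frac{475683}{F{\left(21 \right)}} = - \frac{387822}{327} - \frac{475683}{10} = \left(-387822\right) \frac{1}{327} - \frac{475683}{10} = -1186 - \frac{475683}{10} = - \frac{487543}{10}$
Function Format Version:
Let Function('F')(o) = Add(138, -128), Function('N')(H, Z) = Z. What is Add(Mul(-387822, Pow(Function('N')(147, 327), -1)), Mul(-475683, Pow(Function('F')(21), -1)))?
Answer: Rational(-487543, 10) ≈ -48754.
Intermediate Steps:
Function('F')(o) = 10
Add(Mul(-387822, Pow(Function('N')(147, 327), -1)), Mul(-475683, Pow(Function('F')(21), -1))) = Add(Mul(-387822, Pow(327, -1)), Mul(-475683, Pow(10, -1))) = Add(Mul(-387822, Rational(1, 327)), Mul(-475683, Rational(1, 10))) = Add(-1186, Rational(-475683, 10)) = Rational(-487543, 10)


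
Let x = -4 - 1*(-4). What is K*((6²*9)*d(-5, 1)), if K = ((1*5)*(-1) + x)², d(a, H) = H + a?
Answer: -32400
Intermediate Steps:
x = 0 (x = -4 + 4 = 0)
K = 25 (K = ((1*5)*(-1) + 0)² = (5*(-1) + 0)² = (-5 + 0)² = (-5)² = 25)
K*((6²*9)*d(-5, 1)) = 25*((6²*9)*(1 - 5)) = 25*((36*9)*(-4)) = 25*(324*(-4)) = 25*(-1296) = -32400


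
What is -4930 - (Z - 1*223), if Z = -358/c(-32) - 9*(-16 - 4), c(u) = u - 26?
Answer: -141902/29 ≈ -4893.2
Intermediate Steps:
c(u) = -26 + u
Z = 5399/29 (Z = -358/(-26 - 32) - 9*(-16 - 4) = -358/(-58) - 9*(-20) = -358*(-1/58) + 180 = 179/29 + 180 = 5399/29 ≈ 186.17)
-4930 - (Z - 1*223) = -4930 - (5399/29 - 1*223) = -4930 - (5399/29 - 223) = -4930 - 1*(-1068/29) = -4930 + 1068/29 = -141902/29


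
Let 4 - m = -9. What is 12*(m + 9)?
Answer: 264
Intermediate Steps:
m = 13 (m = 4 - 1*(-9) = 4 + 9 = 13)
12*(m + 9) = 12*(13 + 9) = 12*22 = 264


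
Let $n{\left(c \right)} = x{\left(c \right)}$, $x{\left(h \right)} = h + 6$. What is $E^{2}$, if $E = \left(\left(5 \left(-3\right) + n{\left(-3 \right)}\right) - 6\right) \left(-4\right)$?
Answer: $5184$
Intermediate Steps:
$x{\left(h \right)} = 6 + h$
$n{\left(c \right)} = 6 + c$
$E = 72$ ($E = \left(\left(5 \left(-3\right) + \left(6 - 3\right)\right) - 6\right) \left(-4\right) = \left(\left(-15 + 3\right) - 6\right) \left(-4\right) = \left(-12 - 6\right) \left(-4\right) = \left(-18\right) \left(-4\right) = 72$)
$E^{2} = 72^{2} = 5184$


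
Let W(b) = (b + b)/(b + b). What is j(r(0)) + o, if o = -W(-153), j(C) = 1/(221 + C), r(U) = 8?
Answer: -228/229 ≈ -0.99563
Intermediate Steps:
W(b) = 1 (W(b) = (2*b)/((2*b)) = (2*b)*(1/(2*b)) = 1)
o = -1 (o = -1*1 = -1)
j(r(0)) + o = 1/(221 + 8) - 1 = 1/229 - 1 = -228/229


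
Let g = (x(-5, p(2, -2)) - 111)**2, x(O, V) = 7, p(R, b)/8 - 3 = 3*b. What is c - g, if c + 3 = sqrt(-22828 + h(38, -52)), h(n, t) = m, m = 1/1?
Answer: -10819 + I*sqrt(22827) ≈ -10819.0 + 151.09*I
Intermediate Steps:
m = 1
p(R, b) = 24 + 24*b (p(R, b) = 24 + 8*(3*b) = 24 + 24*b)
h(n, t) = 1
c = -3 + I*sqrt(22827) (c = -3 + sqrt(-22828 + 1) = -3 + sqrt(-22827) = -3 + I*sqrt(22827) ≈ -3.0 + 151.09*I)
g = 10816 (g = (7 - 111)**2 = (-104)**2 = 10816)
c - g = (-3 + I*sqrt(22827)) - 1*10816 = (-3 + I*sqrt(22827)) - 10816 = -10819 + I*sqrt(22827)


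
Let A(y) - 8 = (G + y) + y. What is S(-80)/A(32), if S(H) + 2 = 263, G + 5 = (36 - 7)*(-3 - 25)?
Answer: -261/745 ≈ -0.35034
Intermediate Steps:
G = -817 (G = -5 + (36 - 7)*(-3 - 25) = -5 + 29*(-28) = -5 - 812 = -817)
S(H) = 261 (S(H) = -2 + 263 = 261)
A(y) = -809 + 2*y (A(y) = 8 + ((-817 + y) + y) = 8 + (-817 + 2*y) = -809 + 2*y)
S(-80)/A(32) = 261/(-809 + 2*32) = 261/(-809 + 64) = 261/(-745) = 261*(-1/745) = -261/745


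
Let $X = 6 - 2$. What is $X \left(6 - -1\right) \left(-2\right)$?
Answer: $-56$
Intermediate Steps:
$X = 4$
$X \left(6 - -1\right) \left(-2\right) = 4 \left(6 - -1\right) \left(-2\right) = 4 \left(6 + 1\right) \left(-2\right) = 4 \cdot 7 \left(-2\right) = 28 \left(-2\right) = -56$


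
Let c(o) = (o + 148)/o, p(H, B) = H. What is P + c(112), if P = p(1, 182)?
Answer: 93/28 ≈ 3.3214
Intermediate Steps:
P = 1
c(o) = (148 + o)/o
P + c(112) = 1 + (148 + 112)/112 = 1 + (1/112)*260 = 1 + 65/28 = 93/28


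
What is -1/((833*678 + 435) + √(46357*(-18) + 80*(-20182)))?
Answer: I/(-565209*I + 17*√8474) ≈ -1.7692e-6 + 4.8986e-9*I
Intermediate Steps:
-1/((833*678 + 435) + √(46357*(-18) + 80*(-20182))) = -1/((564774 + 435) + √(-834426 - 1614560)) = -1/(565209 + √(-2448986)) = -1/(565209 + 17*I*√8474)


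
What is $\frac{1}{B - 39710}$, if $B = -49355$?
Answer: $- \frac{1}{89065} \approx -1.1228 \cdot 10^{-5}$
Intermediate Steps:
$\frac{1}{B - 39710} = \frac{1}{-49355 - 39710} = \frac{1}{-89065} = - \frac{1}{89065}$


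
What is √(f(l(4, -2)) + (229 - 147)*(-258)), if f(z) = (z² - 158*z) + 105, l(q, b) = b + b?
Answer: 3*I*√2267 ≈ 142.84*I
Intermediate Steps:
l(q, b) = 2*b
f(z) = 105 + z² - 158*z
√(f(l(4, -2)) + (229 - 147)*(-258)) = √((105 + (2*(-2))² - 316*(-2)) + (229 - 147)*(-258)) = √((105 + (-4)² - 158*(-4)) + 82*(-258)) = √((105 + 16 + 632) - 21156) = √(753 - 21156) = √(-20403) = 3*I*√2267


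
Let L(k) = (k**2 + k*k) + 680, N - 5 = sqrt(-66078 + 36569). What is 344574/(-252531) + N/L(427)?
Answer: -4662396791/3417006314 + I*sqrt(29509)/365338 ≈ -1.3645 + 0.0004702*I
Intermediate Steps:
N = 5 + I*sqrt(29509) (N = 5 + sqrt(-66078 + 36569) = 5 + sqrt(-29509) = 5 + I*sqrt(29509) ≈ 5.0 + 171.78*I)
L(k) = 680 + 2*k**2 (L(k) = (k**2 + k**2) + 680 = 2*k**2 + 680 = 680 + 2*k**2)
344574/(-252531) + N/L(427) = 344574/(-252531) + (5 + I*sqrt(29509))/(680 + 2*427**2) = 344574*(-1/252531) + (5 + I*sqrt(29509))/(680 + 2*182329) = -12762/9353 + (5 + I*sqrt(29509))/(680 + 364658) = -12762/9353 + (5 + I*sqrt(29509))/365338 = -12762/9353 + (5 + I*sqrt(29509))*(1/365338) = -12762/9353 + (5/365338 + I*sqrt(29509)/365338) = -4662396791/3417006314 + I*sqrt(29509)/365338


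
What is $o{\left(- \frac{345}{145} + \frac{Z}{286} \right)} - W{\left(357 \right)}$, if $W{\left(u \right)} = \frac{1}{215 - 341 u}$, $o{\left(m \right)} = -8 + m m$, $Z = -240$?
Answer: $\frac{4929136296923}{2089887840898} \approx 2.3586$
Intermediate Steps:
$o{\left(m \right)} = -8 + m^{2}$
$o{\left(- \frac{345}{145} + \frac{Z}{286} \right)} - W{\left(357 \right)} = \left(-8 + \left(- \frac{345}{145} - \frac{240}{286}\right)^{2}\right) - - \frac{1}{-215 + 341 \cdot 357} = \left(-8 + \left(\left(-345\right) \frac{1}{145} - \frac{120}{143}\right)^{2}\right) - - \frac{1}{-215 + 121737} = \left(-8 + \left(- \frac{69}{29} - \frac{120}{143}\right)^{2}\right) - - \frac{1}{121522} = \left(-8 + \left(- \frac{13347}{4147}\right)^{2}\right) - \left(-1\right) \frac{1}{121522} = \left(-8 + \frac{178142409}{17197609}\right) - - \frac{1}{121522} = \frac{40561537}{17197609} + \frac{1}{121522} = \frac{4929136296923}{2089887840898}$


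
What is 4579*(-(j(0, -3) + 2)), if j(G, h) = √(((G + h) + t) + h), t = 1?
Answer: -9158 - 4579*I*√5 ≈ -9158.0 - 10239.0*I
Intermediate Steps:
j(G, h) = √(1 + G + 2*h) (j(G, h) = √(((G + h) + 1) + h) = √((1 + G + h) + h) = √(1 + G + 2*h))
4579*(-(j(0, -3) + 2)) = 4579*(-(√(1 + 0 + 2*(-3)) + 2)) = 4579*(-(√(1 + 0 - 6) + 2)) = 4579*(-(√(-5) + 2)) = 4579*(-(I*√5 + 2)) = 4579*(-(2 + I*√5)) = 4579*(-2 - I*√5) = -9158 - 4579*I*√5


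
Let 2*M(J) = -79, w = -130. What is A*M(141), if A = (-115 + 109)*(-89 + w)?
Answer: -51903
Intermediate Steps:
M(J) = -79/2 (M(J) = (½)*(-79) = -79/2)
A = 1314 (A = (-115 + 109)*(-89 - 130) = -6*(-219) = 1314)
A*M(141) = 1314*(-79/2) = -51903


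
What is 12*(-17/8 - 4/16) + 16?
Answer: -25/2 ≈ -12.500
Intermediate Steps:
12*(-17/8 - 4/16) + 16 = 12*(-17*⅛ - 4*1/16) + 16 = 12*(-17/8 - ¼) + 16 = 12*(-19/8) + 16 = -57/2 + 16 = -25/2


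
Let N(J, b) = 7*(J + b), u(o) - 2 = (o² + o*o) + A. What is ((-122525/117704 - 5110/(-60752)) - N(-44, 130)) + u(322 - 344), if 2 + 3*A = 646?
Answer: 389968451347/670383132 ≈ 581.71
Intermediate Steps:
A = 644/3 (A = -⅔ + (⅓)*646 = -⅔ + 646/3 = 644/3 ≈ 214.67)
u(o) = 650/3 + 2*o² (u(o) = 2 + ((o² + o*o) + 644/3) = 2 + ((o² + o²) + 644/3) = 2 + (2*o² + 644/3) = 2 + (644/3 + 2*o²) = 650/3 + 2*o²)
N(J, b) = 7*J + 7*b
((-122525/117704 - 5110/(-60752)) - N(-44, 130)) + u(322 - 344) = ((-122525/117704 - 5110/(-60752)) - (7*(-44) + 7*130)) + (650/3 + 2*(322 - 344)²) = ((-122525*1/117704 - 5110*(-1/60752)) - (-308 + 910)) + (650/3 + 2*(-22)²) = ((-122525/117704 + 2555/30376) - 1*602) + (650/3 + 2*484) = (-213817855/223461044 - 602) + (650/3 + 968) = -134737366343/223461044 + 3554/3 = 389968451347/670383132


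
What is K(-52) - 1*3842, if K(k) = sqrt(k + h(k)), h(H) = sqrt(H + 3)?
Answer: -3842 + sqrt(-52 + 7*I) ≈ -3841.5 + 7.2273*I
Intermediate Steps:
h(H) = sqrt(3 + H)
K(k) = sqrt(k + sqrt(3 + k))
K(-52) - 1*3842 = sqrt(-52 + sqrt(3 - 52)) - 1*3842 = sqrt(-52 + sqrt(-49)) - 3842 = sqrt(-52 + 7*I) - 3842 = -3842 + sqrt(-52 + 7*I)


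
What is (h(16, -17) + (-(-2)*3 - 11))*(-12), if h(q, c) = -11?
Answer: 192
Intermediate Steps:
(h(16, -17) + (-(-2)*3 - 11))*(-12) = (-11 + (-(-2)*3 - 11))*(-12) = (-11 + (-2*(-3) - 11))*(-12) = (-11 + (6 - 11))*(-12) = (-11 - 5)*(-12) = -16*(-12) = 192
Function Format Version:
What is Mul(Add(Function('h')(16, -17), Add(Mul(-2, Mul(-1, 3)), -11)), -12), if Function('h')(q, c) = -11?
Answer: 192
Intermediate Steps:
Mul(Add(Function('h')(16, -17), Add(Mul(-2, Mul(-1, 3)), -11)), -12) = Mul(Add(-11, Add(Mul(-2, Mul(-1, 3)), -11)), -12) = Mul(Add(-11, Add(Mul(-2, -3), -11)), -12) = Mul(Add(-11, Add(6, -11)), -12) = Mul(Add(-11, -5), -12) = Mul(-16, -12) = 192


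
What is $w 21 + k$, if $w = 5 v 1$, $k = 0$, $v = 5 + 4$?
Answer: $945$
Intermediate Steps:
$v = 9$
$w = 45$ ($w = 5 \cdot 9 \cdot 1 = 45 \cdot 1 = 45$)
$w 21 + k = 45 \cdot 21 + 0 = 945 + 0 = 945$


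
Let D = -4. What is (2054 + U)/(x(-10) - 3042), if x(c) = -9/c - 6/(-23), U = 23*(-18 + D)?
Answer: -118680/233131 ≈ -0.50907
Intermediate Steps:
U = -506 (U = 23*(-18 - 4) = 23*(-22) = -506)
x(c) = 6/23 - 9/c (x(c) = -9/c - 6*(-1/23) = -9/c + 6/23 = 6/23 - 9/c)
(2054 + U)/(x(-10) - 3042) = (2054 - 506)/((6/23 - 9/(-10)) - 3042) = 1548/((6/23 - 9*(-⅒)) - 3042) = 1548/((6/23 + 9/10) - 3042) = 1548/(267/230 - 3042) = 1548/(-699393/230) = 1548*(-230/699393) = -118680/233131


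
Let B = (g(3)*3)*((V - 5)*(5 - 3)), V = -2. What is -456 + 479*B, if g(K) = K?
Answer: -60810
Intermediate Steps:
B = -126 (B = (3*3)*((-2 - 5)*(5 - 3)) = 9*(-7*2) = 9*(-14) = -126)
-456 + 479*B = -456 + 479*(-126) = -456 - 60354 = -60810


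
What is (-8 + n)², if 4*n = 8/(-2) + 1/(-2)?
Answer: 5329/64 ≈ 83.266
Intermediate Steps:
n = -9/8 (n = (8/(-2) + 1/(-2))/4 = (8*(-½) + 1*(-½))/4 = (-4 - ½)/4 = (¼)*(-9/2) = -9/8 ≈ -1.1250)
(-8 + n)² = (-8 - 9/8)² = (-73/8)² = 5329/64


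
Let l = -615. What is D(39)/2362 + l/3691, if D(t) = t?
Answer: -1308681/8718142 ≈ -0.15011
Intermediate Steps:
D(39)/2362 + l/3691 = 39/2362 - 615/3691 = -1308681/8718142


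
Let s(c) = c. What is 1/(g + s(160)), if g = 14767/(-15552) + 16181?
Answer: 15552/254120465 ≈ 6.1199e-5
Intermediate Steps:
g = 251632145/15552 (g = 14767*(-1/15552) + 16181 = -14767/15552 + 16181 = 251632145/15552 ≈ 16180.)
1/(g + s(160)) = 1/(251632145/15552 + 160) = 1/(254120465/15552) = 15552/254120465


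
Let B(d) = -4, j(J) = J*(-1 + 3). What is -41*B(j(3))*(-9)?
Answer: -1476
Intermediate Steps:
j(J) = 2*J (j(J) = J*2 = 2*J)
-41*B(j(3))*(-9) = -41*(-4)*(-9) = 164*(-9) = -1476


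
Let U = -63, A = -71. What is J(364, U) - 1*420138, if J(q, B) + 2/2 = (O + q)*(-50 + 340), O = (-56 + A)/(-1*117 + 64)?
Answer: -16635857/53 ≈ -3.1388e+5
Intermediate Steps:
O = 127/53 (O = (-56 - 71)/(-1*117 + 64) = -127/(-117 + 64) = -127/(-53) = -127*(-1/53) = 127/53 ≈ 2.3962)
J(q, B) = 36777/53 + 290*q (J(q, B) = -1 + (127/53 + q)*(-50 + 340) = -1 + (127/53 + q)*290 = -1 + (36830/53 + 290*q) = 36777/53 + 290*q)
J(364, U) - 1*420138 = (36777/53 + 290*364) - 1*420138 = (36777/53 + 105560) - 420138 = 5631457/53 - 420138 = -16635857/53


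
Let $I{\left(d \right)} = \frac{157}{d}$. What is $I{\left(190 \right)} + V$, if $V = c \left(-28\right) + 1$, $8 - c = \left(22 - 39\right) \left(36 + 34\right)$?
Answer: $- \frac{6373013}{190} \approx -33542.0$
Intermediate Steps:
$c = 1198$ ($c = 8 - \left(22 - 39\right) \left(36 + 34\right) = 8 - \left(-17\right) 70 = 8 - -1190 = 8 + 1190 = 1198$)
$V = -33543$ ($V = 1198 \left(-28\right) + 1 = -33544 + 1 = -33543$)
$I{\left(190 \right)} + V = \frac{157}{190} - 33543 = - \frac{6373013}{190}$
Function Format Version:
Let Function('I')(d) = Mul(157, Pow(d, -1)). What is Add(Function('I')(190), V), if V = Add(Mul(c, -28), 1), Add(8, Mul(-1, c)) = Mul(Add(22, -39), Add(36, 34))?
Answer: Rational(-6373013, 190) ≈ -33542.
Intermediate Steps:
c = 1198 (c = Add(8, Mul(-1, Mul(Add(22, -39), Add(36, 34)))) = Add(8, Mul(-1, Mul(-17, 70))) = Add(8, Mul(-1, -1190)) = Add(8, 1190) = 1198)
V = -33543 (V = Add(Mul(1198, -28), 1) = Add(-33544, 1) = -33543)
Add(Function('I')(190), V) = Add(Mul(157, Pow(190, -1)), -33543) = Add(Mul(157, Rational(1, 190)), -33543) = Add(Rational(157, 190), -33543) = Rational(-6373013, 190)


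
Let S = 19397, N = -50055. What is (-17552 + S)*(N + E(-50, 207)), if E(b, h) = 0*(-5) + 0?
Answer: -92351475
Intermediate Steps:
E(b, h) = 0 (E(b, h) = 0 + 0 = 0)
(-17552 + S)*(N + E(-50, 207)) = (-17552 + 19397)*(-50055 + 0) = 1845*(-50055) = -92351475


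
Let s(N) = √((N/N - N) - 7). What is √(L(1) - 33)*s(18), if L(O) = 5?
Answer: -4*√42 ≈ -25.923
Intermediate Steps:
s(N) = √(-6 - N) (s(N) = √((1 - N) - 7) = √(-6 - N))
√(L(1) - 33)*s(18) = √(5 - 33)*√(-6 - 1*18) = √(-28)*√(-6 - 18) = (2*I*√7)*√(-24) = (2*I*√7)*(2*I*√6) = -4*√42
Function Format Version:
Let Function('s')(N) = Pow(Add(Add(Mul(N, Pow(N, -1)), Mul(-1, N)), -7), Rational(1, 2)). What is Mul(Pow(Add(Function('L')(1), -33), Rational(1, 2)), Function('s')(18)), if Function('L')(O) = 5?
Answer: Mul(-4, Pow(42, Rational(1, 2))) ≈ -25.923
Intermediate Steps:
Function('s')(N) = Pow(Add(-6, Mul(-1, N)), Rational(1, 2)) (Function('s')(N) = Pow(Add(Add(1, Mul(-1, N)), -7), Rational(1, 2)) = Pow(Add(-6, Mul(-1, N)), Rational(1, 2)))
Mul(Pow(Add(Function('L')(1), -33), Rational(1, 2)), Function('s')(18)) = Mul(Pow(Add(5, -33), Rational(1, 2)), Pow(Add(-6, Mul(-1, 18)), Rational(1, 2))) = Mul(Pow(-28, Rational(1, 2)), Pow(Add(-6, -18), Rational(1, 2))) = Mul(Mul(2, I, Pow(7, Rational(1, 2))), Pow(-24, Rational(1, 2))) = Mul(Mul(2, I, Pow(7, Rational(1, 2))), Mul(2, I, Pow(6, Rational(1, 2)))) = Mul(-4, Pow(42, Rational(1, 2)))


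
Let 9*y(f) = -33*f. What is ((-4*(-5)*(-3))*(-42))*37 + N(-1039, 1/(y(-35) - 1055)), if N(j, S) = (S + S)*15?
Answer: 25920711/278 ≈ 93240.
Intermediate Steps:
y(f) = -11*f/3 (y(f) = (-33*f)/9 = -11*f/3)
N(j, S) = 30*S (N(j, S) = (2*S)*15 = 30*S)
((-4*(-5)*(-3))*(-42))*37 + N(-1039, 1/(y(-35) - 1055)) = ((-4*(-5)*(-3))*(-42))*37 + 30/(-11/3*(-35) - 1055) = ((20*(-3))*(-42))*37 + 30/(385/3 - 1055) = -60*(-42)*37 + 30/(-2780/3) = 2520*37 + 30*(-3/2780) = 93240 - 9/278 = 25920711/278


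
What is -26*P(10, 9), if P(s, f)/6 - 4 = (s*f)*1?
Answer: -14664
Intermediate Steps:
P(s, f) = 24 + 6*f*s (P(s, f) = 24 + 6*((s*f)*1) = 24 + 6*((f*s)*1) = 24 + 6*(f*s) = 24 + 6*f*s)
-26*P(10, 9) = -26*(24 + 6*9*10) = -26*(24 + 540) = -26*564 = -14664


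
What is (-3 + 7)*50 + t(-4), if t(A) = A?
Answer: 196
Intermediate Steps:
(-3 + 7)*50 + t(-4) = (-3 + 7)*50 - 4 = 4*50 - 4 = 200 - 4 = 196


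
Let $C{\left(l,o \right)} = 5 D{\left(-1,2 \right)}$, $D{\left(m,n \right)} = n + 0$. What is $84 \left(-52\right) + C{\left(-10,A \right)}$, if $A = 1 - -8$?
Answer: $-4358$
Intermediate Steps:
$A = 9$ ($A = 1 + 8 = 9$)
$D{\left(m,n \right)} = n$
$C{\left(l,o \right)} = 10$ ($C{\left(l,o \right)} = 5 \cdot 2 = 10$)
$84 \left(-52\right) + C{\left(-10,A \right)} = 84 \left(-52\right) + 10 = -4368 + 10 = -4358$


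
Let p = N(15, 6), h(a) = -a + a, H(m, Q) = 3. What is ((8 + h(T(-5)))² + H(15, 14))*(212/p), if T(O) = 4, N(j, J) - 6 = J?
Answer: 3551/3 ≈ 1183.7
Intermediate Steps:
N(j, J) = 6 + J
h(a) = 0
p = 12 (p = 6 + 6 = 12)
((8 + h(T(-5)))² + H(15, 14))*(212/p) = ((8 + 0)² + 3)*(212/12) = (8² + 3)*(212*(1/12)) = (64 + 3)*(53/3) = 67*(53/3) = 3551/3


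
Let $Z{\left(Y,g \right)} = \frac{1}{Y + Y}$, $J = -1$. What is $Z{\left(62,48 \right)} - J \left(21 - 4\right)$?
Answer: $\frac{2109}{124} \approx 17.008$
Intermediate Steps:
$Z{\left(Y,g \right)} = \frac{1}{2 Y}$
$Z{\left(62,48 \right)} - J \left(21 - 4\right) = \frac{1}{2 \cdot 62} - - (21 - 4) = \frac{1}{2} \cdot \frac{1}{62} - \left(-1\right) 17 = \frac{1}{124} - -17 = \frac{1}{124} + 17 = \frac{2109}{124}$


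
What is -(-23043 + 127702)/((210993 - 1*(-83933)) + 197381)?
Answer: -104659/492307 ≈ -0.21259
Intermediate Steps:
-(-23043 + 127702)/((210993 - 1*(-83933)) + 197381) = -104659/((210993 + 83933) + 197381) = -104659/(294926 + 197381) = -104659/492307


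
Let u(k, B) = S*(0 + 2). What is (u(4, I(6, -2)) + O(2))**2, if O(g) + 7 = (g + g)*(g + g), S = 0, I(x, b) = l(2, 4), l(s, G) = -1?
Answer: 81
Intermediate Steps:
I(x, b) = -1
O(g) = -7 + 4*g**2 (O(g) = -7 + (g + g)*(g + g) = -7 + (2*g)*(2*g) = -7 + 4*g**2)
u(k, B) = 0 (u(k, B) = 0*(0 + 2) = 0*2 = 0)
(u(4, I(6, -2)) + O(2))**2 = (0 + (-7 + 4*2**2))**2 = (0 + (-7 + 4*4))**2 = (0 + (-7 + 16))**2 = (0 + 9)**2 = 9**2 = 81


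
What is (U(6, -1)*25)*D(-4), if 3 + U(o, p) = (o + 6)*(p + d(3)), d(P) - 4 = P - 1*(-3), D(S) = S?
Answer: -10500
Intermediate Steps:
d(P) = 7 + P (d(P) = 4 + (P - 1*(-3)) = 4 + (P + 3) = 4 + (3 + P) = 7 + P)
U(o, p) = -3 + (6 + o)*(10 + p) (U(o, p) = -3 + (o + 6)*(p + (7 + 3)) = -3 + (6 + o)*(p + 10) = -3 + (6 + o)*(10 + p))
(U(6, -1)*25)*D(-4) = ((57 + 6*(-1) + 10*6 + 6*(-1))*25)*(-4) = ((57 - 6 + 60 - 6)*25)*(-4) = (105*25)*(-4) = 2625*(-4) = -10500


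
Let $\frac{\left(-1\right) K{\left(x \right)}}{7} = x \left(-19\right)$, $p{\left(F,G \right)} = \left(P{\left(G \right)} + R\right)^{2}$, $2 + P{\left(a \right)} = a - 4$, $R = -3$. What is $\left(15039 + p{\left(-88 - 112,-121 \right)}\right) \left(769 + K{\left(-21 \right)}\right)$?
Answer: $-64644536$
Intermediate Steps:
$P{\left(a \right)} = -6 + a$ ($P{\left(a \right)} = -2 + \left(a - 4\right) = -2 + \left(-4 + a\right) = -6 + a$)
$p{\left(F,G \right)} = \left(-9 + G\right)^{2}$ ($p{\left(F,G \right)} = \left(\left(-6 + G\right) - 3\right)^{2} = \left(-9 + G\right)^{2}$)
$K{\left(x \right)} = 133 x$ ($K{\left(x \right)} = - 7 x \left(-19\right) = - 7 \left(- 19 x\right) = 133 x$)
$\left(15039 + p{\left(-88 - 112,-121 \right)}\right) \left(769 + K{\left(-21 \right)}\right) = \left(15039 + \left(-9 - 121\right)^{2}\right) \left(769 + 133 \left(-21\right)\right) = \left(15039 + \left(-130\right)^{2}\right) \left(769 - 2793\right) = \left(15039 + 16900\right) \left(-2024\right) = 31939 \left(-2024\right) = -64644536$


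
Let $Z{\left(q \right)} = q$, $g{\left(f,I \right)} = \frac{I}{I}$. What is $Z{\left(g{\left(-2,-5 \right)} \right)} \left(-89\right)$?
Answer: $-89$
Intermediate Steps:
$g{\left(f,I \right)} = 1$
$Z{\left(g{\left(-2,-5 \right)} \right)} \left(-89\right) = 1 \left(-89\right) = -89$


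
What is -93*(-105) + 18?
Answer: 9783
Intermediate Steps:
-93*(-105) + 18 = 9765 + 18 = 9783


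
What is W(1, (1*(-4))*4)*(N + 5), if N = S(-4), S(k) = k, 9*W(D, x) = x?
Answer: -16/9 ≈ -1.7778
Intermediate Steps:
W(D, x) = x/9
N = -4
W(1, (1*(-4))*4)*(N + 5) = (((1*(-4))*4)/9)*(-4 + 5) = ((-4*4)/9)*1 = ((⅑)*(-16))*1 = -16/9*1 = -16/9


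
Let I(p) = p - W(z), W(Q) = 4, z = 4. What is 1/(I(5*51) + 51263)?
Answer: 1/51514 ≈ 1.9412e-5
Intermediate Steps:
I(p) = -4 + p (I(p) = p - 1*4 = p - 4 = -4 + p)
1/(I(5*51) + 51263) = 1/((-4 + 5*51) + 51263) = 1/((-4 + 255) + 51263) = 1/(251 + 51263) = 1/51514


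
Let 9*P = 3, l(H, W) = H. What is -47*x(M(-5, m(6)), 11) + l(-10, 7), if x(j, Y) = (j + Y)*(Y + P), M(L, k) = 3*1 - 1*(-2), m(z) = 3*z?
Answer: -25598/3 ≈ -8532.7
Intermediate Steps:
P = 1/3 (P = (1/9)*3 = 1/3 ≈ 0.33333)
M(L, k) = 5 (M(L, k) = 3 + 2 = 5)
x(j, Y) = (1/3 + Y)*(Y + j) (x(j, Y) = (j + Y)*(Y + 1/3) = (Y + j)*(1/3 + Y) = (1/3 + Y)*(Y + j))
-47*x(M(-5, m(6)), 11) + l(-10, 7) = -47*(11**2 + (1/3)*11 + (1/3)*5 + 11*5) - 10 = -47*(121 + 11/3 + 5/3 + 55) - 10 = -47*544/3 - 10 = -25568/3 - 10 = -25598/3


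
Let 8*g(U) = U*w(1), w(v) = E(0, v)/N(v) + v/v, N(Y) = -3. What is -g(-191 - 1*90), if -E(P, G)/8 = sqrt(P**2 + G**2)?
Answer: 3091/24 ≈ 128.79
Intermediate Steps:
E(P, G) = -8*sqrt(G**2 + P**2) (E(P, G) = -8*sqrt(P**2 + G**2) = -8*sqrt(G**2 + P**2))
w(v) = 1 + 8*sqrt(v**2)/3 (w(v) = -8*sqrt(v**2 + 0**2)/(-3) + v/v = -8*sqrt(v**2 + 0)*(-1/3) + 1 = -8*sqrt(v**2)*(-1/3) + 1 = 8*sqrt(v**2)/3 + 1 = 1 + 8*sqrt(v**2)/3)
g(U) = 11*U/24 (g(U) = (U*(1 + 8*sqrt(1**2)/3))/8 = (U*(1 + 8*sqrt(1)/3))/8 = (U*(1 + (8/3)*1))/8 = (U*(1 + 8/3))/8 = (U*(11/3))/8 = (11*U/3)/8 = 11*U/24)
-g(-191 - 1*90) = -11*(-191 - 1*90)/24 = -11*(-191 - 90)/24 = -11*(-281)/24 = -1*(-3091/24) = 3091/24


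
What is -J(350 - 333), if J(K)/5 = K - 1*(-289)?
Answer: -1530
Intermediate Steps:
J(K) = 1445 + 5*K (J(K) = 5*(K - 1*(-289)) = 5*(K + 289) = 5*(289 + K) = 1445 + 5*K)
-J(350 - 333) = -(1445 + 5*(350 - 333)) = -(1445 + 5*17) = -(1445 + 85) = -1*1530 = -1530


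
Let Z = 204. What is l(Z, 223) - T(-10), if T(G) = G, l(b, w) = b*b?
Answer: 41626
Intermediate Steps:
l(b, w) = b²
l(Z, 223) - T(-10) = 204² - 1*(-10) = 41616 + 10 = 41626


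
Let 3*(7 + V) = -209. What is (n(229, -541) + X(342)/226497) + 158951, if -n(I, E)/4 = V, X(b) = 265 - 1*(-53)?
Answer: 36071384045/226497 ≈ 1.5926e+5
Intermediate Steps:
V = -230/3 (V = -7 + (⅓)*(-209) = -7 - 209/3 = -230/3 ≈ -76.667)
X(b) = 318 (X(b) = 265 + 53 = 318)
n(I, E) = 920/3 (n(I, E) = -4*(-230/3) = 920/3)
(n(229, -541) + X(342)/226497) + 158951 = (920/3 + 318/226497) + 158951 = (920/3 + 318*(1/226497)) + 158951 = (920/3 + 106/75499) + 158951 = 69459398/226497 + 158951 = 36071384045/226497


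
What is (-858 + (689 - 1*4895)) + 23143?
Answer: 18079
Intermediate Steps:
(-858 + (689 - 1*4895)) + 23143 = (-858 + (689 - 4895)) + 23143 = (-858 - 4206) + 23143 = -5064 + 23143 = 18079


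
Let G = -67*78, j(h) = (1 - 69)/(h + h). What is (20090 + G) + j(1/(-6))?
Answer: 15068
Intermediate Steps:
j(h) = -34/h (j(h) = -68*1/(2*h) = -34/h)
G = -5226
(20090 + G) + j(1/(-6)) = (20090 - 5226) - 34/(1/(-6)) = 14864 - 34/(-⅙) = 14864 - 34*(-6) = 14864 + 204 = 15068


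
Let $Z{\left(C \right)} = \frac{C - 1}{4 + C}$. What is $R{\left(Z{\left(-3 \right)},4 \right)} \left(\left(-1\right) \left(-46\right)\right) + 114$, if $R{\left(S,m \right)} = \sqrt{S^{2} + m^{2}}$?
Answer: $114 + 184 \sqrt{2} \approx 374.22$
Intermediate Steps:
$Z{\left(C \right)} = \frac{-1 + C}{4 + C}$
$R{\left(Z{\left(-3 \right)},4 \right)} \left(\left(-1\right) \left(-46\right)\right) + 114 = \sqrt{\left(\frac{-1 - 3}{4 - 3}\right)^{2} + 4^{2}} \left(\left(-1\right) \left(-46\right)\right) + 114 = \sqrt{\left(1^{-1} \left(-4\right)\right)^{2} + 16} \cdot 46 + 114 = \sqrt{\left(1 \left(-4\right)\right)^{2} + 16} \cdot 46 + 114 = \sqrt{\left(-4\right)^{2} + 16} \cdot 46 + 114 = \sqrt{16 + 16} \cdot 46 + 114 = \sqrt{32} \cdot 46 + 114 = 4 \sqrt{2} \cdot 46 + 114 = 184 \sqrt{2} + 114 = 114 + 184 \sqrt{2}$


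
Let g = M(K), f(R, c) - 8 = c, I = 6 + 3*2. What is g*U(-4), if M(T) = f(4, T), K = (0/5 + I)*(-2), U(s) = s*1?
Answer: 64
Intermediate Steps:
I = 12 (I = 6 + 6 = 12)
f(R, c) = 8 + c
U(s) = s
K = -24 (K = (0/5 + 12)*(-2) = (0*(⅕) + 12)*(-2) = (0 + 12)*(-2) = 12*(-2) = -24)
M(T) = 8 + T
g = -16 (g = 8 - 24 = -16)
g*U(-4) = -16*(-4) = 64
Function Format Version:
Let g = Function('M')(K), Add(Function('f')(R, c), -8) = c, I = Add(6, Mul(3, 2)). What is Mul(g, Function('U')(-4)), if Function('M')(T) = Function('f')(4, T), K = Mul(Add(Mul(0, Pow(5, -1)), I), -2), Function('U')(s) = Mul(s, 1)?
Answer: 64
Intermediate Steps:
I = 12 (I = Add(6, 6) = 12)
Function('f')(R, c) = Add(8, c)
Function('U')(s) = s
K = -24 (K = Mul(Add(Mul(0, Pow(5, -1)), 12), -2) = Mul(Add(Mul(0, Rational(1, 5)), 12), -2) = Mul(Add(0, 12), -2) = Mul(12, -2) = -24)
Function('M')(T) = Add(8, T)
g = -16 (g = Add(8, -24) = -16)
Mul(g, Function('U')(-4)) = Mul(-16, -4) = 64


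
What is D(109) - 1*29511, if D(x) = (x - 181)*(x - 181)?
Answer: -24327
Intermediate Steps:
D(x) = (-181 + x)**2 (D(x) = (-181 + x)*(-181 + x) = (-181 + x)**2)
D(109) - 1*29511 = (-181 + 109)**2 - 1*29511 = (-72)**2 - 29511 = 5184 - 29511 = -24327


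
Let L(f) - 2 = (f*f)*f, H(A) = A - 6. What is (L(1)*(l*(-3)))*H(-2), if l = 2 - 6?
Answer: -288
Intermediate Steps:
H(A) = -6 + A
L(f) = 2 + f**3 (L(f) = 2 + (f*f)*f = 2 + f**2*f = 2 + f**3)
l = -4
(L(1)*(l*(-3)))*H(-2) = ((2 + 1**3)*(-4*(-3)))*(-6 - 2) = ((2 + 1)*12)*(-8) = (3*12)*(-8) = 36*(-8) = -288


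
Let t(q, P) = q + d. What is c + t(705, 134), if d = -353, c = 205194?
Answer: 205546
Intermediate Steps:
t(q, P) = -353 + q (t(q, P) = q - 353 = -353 + q)
c + t(705, 134) = 205194 + (-353 + 705) = 205194 + 352 = 205546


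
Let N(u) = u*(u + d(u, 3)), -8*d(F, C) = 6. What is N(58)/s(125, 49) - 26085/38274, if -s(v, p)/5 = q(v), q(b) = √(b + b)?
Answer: -8695/12758 - 6641*√10/500 ≈ -42.683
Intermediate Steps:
d(F, C) = -¾ (d(F, C) = -⅛*6 = -¾)
q(b) = √2*√b (q(b) = √(2*b) = √2*√b)
N(u) = u*(-¾ + u) (N(u) = u*(u - ¾) = u*(-¾ + u))
s(v, p) = -5*√2*√v
N(58)/s(125, 49) - 26085/38274 = ((¼)*58*(-3 + 4*58))/((-5*√2*√125)) - 26085/38274 = ((¼)*58*(-3 + 232))/((-5*√2*5*√5)) - 26085*1/38274 = ((¼)*58*229)/((-25*√10)) - 8695/12758 = 6641*(-√10/250)/2 - 8695/12758 = -6641*√10/500 - 8695/12758 = -8695/12758 - 6641*√10/500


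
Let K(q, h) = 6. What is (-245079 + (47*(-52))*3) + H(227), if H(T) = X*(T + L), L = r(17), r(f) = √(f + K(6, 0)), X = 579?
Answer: -120978 + 579*√23 ≈ -1.1820e+5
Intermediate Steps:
r(f) = √(6 + f) (r(f) = √(f + 6) = √(6 + f))
L = √23 (L = √(6 + 17) = √23 ≈ 4.7958)
H(T) = 579*T + 579*√23 (H(T) = 579*(T + √23) = 579*T + 579*√23)
(-245079 + (47*(-52))*3) + H(227) = (-245079 + (47*(-52))*3) + (579*227 + 579*√23) = (-245079 - 2444*3) + (131433 + 579*√23) = (-245079 - 7332) + (131433 + 579*√23) = -252411 + (131433 + 579*√23) = -120978 + 579*√23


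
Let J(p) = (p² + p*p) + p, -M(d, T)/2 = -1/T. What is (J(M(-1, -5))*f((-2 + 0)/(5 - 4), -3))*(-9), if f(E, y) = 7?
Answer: 126/25 ≈ 5.0400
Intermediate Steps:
M(d, T) = 2/T (M(d, T) = -(-2)/T = 2/T)
J(p) = p + 2*p² (J(p) = (p² + p²) + p = 2*p² + p = p + 2*p²)
(J(M(-1, -5))*f((-2 + 0)/(5 - 4), -3))*(-9) = (((2/(-5))*(1 + 2*(2/(-5))))*7)*(-9) = (((2*(-⅕))*(1 + 2*(2*(-⅕))))*7)*(-9) = (-2*(1 + 2*(-⅖))/5*7)*(-9) = (-2*(1 - ⅘)/5*7)*(-9) = (-⅖*⅕*7)*(-9) = -2/25*7*(-9) = -14/25*(-9) = 126/25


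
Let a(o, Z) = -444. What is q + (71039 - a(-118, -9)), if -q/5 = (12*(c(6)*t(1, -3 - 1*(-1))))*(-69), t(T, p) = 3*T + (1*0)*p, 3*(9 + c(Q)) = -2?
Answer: -48577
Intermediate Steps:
c(Q) = -29/3 (c(Q) = -9 + (⅓)*(-2) = -9 - ⅔ = -29/3)
t(T, p) = 3*T (t(T, p) = 3*T + 0*p = 3*T + 0 = 3*T)
q = -120060 (q = -5*12*(-29)*(-69) = -(-1740)*(-69) = -5*24012 = -120060)
q + (71039 - a(-118, -9)) = -120060 + (71039 - 1*(-444)) = -120060 + (71039 + 444) = -120060 + 71483 = -48577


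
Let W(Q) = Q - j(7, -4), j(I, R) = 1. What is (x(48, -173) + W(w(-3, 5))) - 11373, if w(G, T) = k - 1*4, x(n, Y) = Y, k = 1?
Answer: -11550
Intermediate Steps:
w(G, T) = -3 (w(G, T) = 1 - 1*4 = 1 - 4 = -3)
W(Q) = -1 + Q (W(Q) = Q - 1*1 = Q - 1 = -1 + Q)
(x(48, -173) + W(w(-3, 5))) - 11373 = (-173 + (-1 - 3)) - 11373 = (-173 - 4) - 11373 = -177 - 11373 = -11550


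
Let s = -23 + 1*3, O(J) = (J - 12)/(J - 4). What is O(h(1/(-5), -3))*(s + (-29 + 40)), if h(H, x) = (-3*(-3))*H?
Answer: -621/29 ≈ -21.414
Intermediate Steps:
h(H, x) = 9*H
O(J) = (-12 + J)/(-4 + J)
s = -20 (s = -23 + 3 = -20)
O(h(1/(-5), -3))*(s + (-29 + 40)) = ((-12 + 9/(-5))/(-4 + 9/(-5)))*(-20 + (-29 + 40)) = ((-12 + 9*(-1/5))/(-4 + 9*(-1/5)))*(-20 + 11) = ((-12 - 9/5)/(-4 - 9/5))*(-9) = (-69/5/(-29/5))*(-9) = -5/29*(-69/5)*(-9) = (69/29)*(-9) = -621/29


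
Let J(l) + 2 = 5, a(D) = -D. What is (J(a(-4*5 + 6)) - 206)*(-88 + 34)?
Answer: 10962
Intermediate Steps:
J(l) = 3 (J(l) = -2 + 5 = 3)
(J(a(-4*5 + 6)) - 206)*(-88 + 34) = (3 - 206)*(-88 + 34) = -203*(-54) = 10962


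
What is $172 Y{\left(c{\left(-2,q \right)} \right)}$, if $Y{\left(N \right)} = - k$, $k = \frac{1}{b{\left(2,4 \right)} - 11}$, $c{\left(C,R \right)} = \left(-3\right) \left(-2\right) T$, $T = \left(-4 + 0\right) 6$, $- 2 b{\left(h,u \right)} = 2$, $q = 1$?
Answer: $\frac{43}{3} \approx 14.333$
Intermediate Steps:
$b{\left(h,u \right)} = -1$ ($b{\left(h,u \right)} = \left(- \frac{1}{2}\right) 2 = -1$)
$T = -24$ ($T = \left(-4\right) 6 = -24$)
$c{\left(C,R \right)} = -144$ ($c{\left(C,R \right)} = \left(-3\right) \left(-2\right) \left(-24\right) = 6 \left(-24\right) = -144$)
$k = - \frac{1}{12}$ ($k = \frac{1}{-1 - 11} = \frac{1}{-12} = - \frac{1}{12} \approx -0.083333$)
$Y{\left(N \right)} = \frac{1}{12}$ ($Y{\left(N \right)} = \left(-1\right) \left(- \frac{1}{12}\right) = \frac{1}{12}$)
$172 Y{\left(c{\left(-2,q \right)} \right)} = 172 \cdot \frac{1}{12} = \frac{43}{3}$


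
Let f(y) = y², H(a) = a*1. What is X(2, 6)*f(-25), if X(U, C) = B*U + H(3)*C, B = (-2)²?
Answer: 16250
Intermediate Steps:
H(a) = a
B = 4
X(U, C) = 3*C + 4*U (X(U, C) = 4*U + 3*C = 3*C + 4*U)
X(2, 6)*f(-25) = (3*6 + 4*2)*(-25)² = (18 + 8)*625 = 26*625 = 16250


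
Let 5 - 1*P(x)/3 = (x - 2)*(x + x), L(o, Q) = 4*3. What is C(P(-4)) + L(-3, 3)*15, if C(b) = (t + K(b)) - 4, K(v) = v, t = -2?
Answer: 45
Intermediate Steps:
L(o, Q) = 12
P(x) = 15 - 6*x*(-2 + x) (P(x) = 15 - 3*(x - 2)*(x + x) = 15 - 3*(-2 + x)*2*x = 15 - 6*x*(-2 + x))
C(b) = -6 + b (C(b) = (-2 + b) - 4 = -6 + b)
C(P(-4)) + L(-3, 3)*15 = (-6 + (15 - 6*(-4)**2 + 12*(-4))) + 12*15 = (-6 + (15 - 6*16 - 48)) + 180 = (-6 + (15 - 96 - 48)) + 180 = (-6 - 129) + 180 = -135 + 180 = 45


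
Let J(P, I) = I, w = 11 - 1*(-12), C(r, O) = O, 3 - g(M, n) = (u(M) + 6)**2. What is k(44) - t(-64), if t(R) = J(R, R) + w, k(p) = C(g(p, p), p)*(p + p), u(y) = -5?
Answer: 3913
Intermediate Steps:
g(M, n) = 2 (g(M, n) = 3 - (-5 + 6)**2 = 3 - 1*1**2 = 3 - 1*1 = 3 - 1 = 2)
w = 23 (w = 11 + 12 = 23)
k(p) = 2*p**2 (k(p) = p*(p + p) = p*(2*p) = 2*p**2)
t(R) = 23 + R (t(R) = R + 23 = 23 + R)
k(44) - t(-64) = 2*44**2 - (23 - 64) = 2*1936 - 1*(-41) = 3872 + 41 = 3913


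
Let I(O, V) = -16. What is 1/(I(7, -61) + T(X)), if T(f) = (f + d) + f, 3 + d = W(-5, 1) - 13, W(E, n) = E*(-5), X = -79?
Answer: -1/165 ≈ -0.0060606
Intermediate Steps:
W(E, n) = -5*E
d = 9 (d = -3 + (-5*(-5) - 13) = -3 + (25 - 13) = -3 + 12 = 9)
T(f) = 9 + 2*f (T(f) = (f + 9) + f = (9 + f) + f = 9 + 2*f)
1/(I(7, -61) + T(X)) = 1/(-16 + (9 + 2*(-79))) = 1/(-16 + (9 - 158)) = 1/(-16 - 149) = 1/(-165) = -1/165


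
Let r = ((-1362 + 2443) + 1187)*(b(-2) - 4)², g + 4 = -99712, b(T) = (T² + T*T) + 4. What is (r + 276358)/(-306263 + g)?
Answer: -421510/405979 ≈ -1.0383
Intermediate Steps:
b(T) = 4 + 2*T² (b(T) = (T² + T²) + 4 = 2*T² + 4 = 4 + 2*T²)
g = -99716 (g = -4 - 99712 = -99716)
r = 145152 (r = ((-1362 + 2443) + 1187)*((4 + 2*(-2)²) - 4)² = (1081 + 1187)*((4 + 2*4) - 4)² = 2268*((4 + 8) - 4)² = 2268*(12 - 4)² = 2268*8² = 2268*64 = 145152)
(r + 276358)/(-306263 + g) = (145152 + 276358)/(-306263 - 99716) = 421510/(-405979) = 421510*(-1/405979) = -421510/405979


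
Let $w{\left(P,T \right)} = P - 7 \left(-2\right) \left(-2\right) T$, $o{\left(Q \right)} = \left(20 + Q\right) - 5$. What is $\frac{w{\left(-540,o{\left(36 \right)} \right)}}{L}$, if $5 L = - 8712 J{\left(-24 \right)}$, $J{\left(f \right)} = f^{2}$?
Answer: $\frac{205}{104544} \approx 0.0019609$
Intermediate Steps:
$o{\left(Q \right)} = 15 + Q$
$w{\left(P,T \right)} = P - 28 T$ ($w{\left(P,T \right)} = P - 7 \cdot 4 T = P - 28 T$)
$L = - \frac{5018112}{5}$ ($L = \frac{\left(-8712\right) \left(-24\right)^{2}}{5} = \frac{\left(-8712\right) 576}{5} = \frac{1}{5} \left(-5018112\right) = - \frac{5018112}{5} \approx -1.0036 \cdot 10^{6}$)
$\frac{w{\left(-540,o{\left(36 \right)} \right)}}{L} = \frac{-540 - 28 \left(15 + 36\right)}{- \frac{5018112}{5}} = \left(-540 - 1428\right) \left(- \frac{5}{5018112}\right) = \left(-1968\right) \left(- \frac{5}{5018112}\right) = \frac{205}{104544}$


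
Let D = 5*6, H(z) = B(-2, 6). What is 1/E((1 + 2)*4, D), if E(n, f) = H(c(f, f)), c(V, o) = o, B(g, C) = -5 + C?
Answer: 1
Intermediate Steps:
H(z) = 1 (H(z) = -5 + 6 = 1)
D = 30
E(n, f) = 1
1/E((1 + 2)*4, D) = 1/1 = 1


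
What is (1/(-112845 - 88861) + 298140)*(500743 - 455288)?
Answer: 2733510372966745/201706 ≈ 1.3552e+10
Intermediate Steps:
(1/(-112845 - 88861) + 298140)*(500743 - 455288) = (1/(-201706) + 298140)*45455 = (-1/201706 + 298140)*45455 = (60136626839/201706)*45455 = 2733510372966745/201706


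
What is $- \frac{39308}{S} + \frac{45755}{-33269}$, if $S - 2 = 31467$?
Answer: $- \frac{2747601947}{1046942161} \approx -2.6244$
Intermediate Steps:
$S = 31469$ ($S = 2 + 31467 = 31469$)
$- \frac{39308}{S} + \frac{45755}{-33269} = - \frac{39308}{31469} + \frac{45755}{-33269} = \left(-39308\right) \frac{1}{31469} + 45755 \left(- \frac{1}{33269}\right) = - \frac{39308}{31469} - \frac{45755}{33269} = - \frac{2747601947}{1046942161}$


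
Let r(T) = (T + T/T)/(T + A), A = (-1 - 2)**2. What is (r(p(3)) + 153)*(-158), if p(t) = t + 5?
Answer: -412380/17 ≈ -24258.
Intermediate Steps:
p(t) = 5 + t
A = 9 (A = (-3)**2 = 9)
r(T) = (1 + T)/(9 + T) (r(T) = (T + T/T)/(T + 9) = (T + 1)/(9 + T) = (1 + T)/(9 + T))
(r(p(3)) + 153)*(-158) = ((1 + (5 + 3))/(9 + (5 + 3)) + 153)*(-158) = ((1 + 8)/(9 + 8) + 153)*(-158) = (9/17 + 153)*(-158) = (2610/17)*(-158) = -412380/17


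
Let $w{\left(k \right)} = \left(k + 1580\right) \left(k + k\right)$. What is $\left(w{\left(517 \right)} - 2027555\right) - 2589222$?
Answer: $-2448479$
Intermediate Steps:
$w{\left(k \right)} = 2 k \left(1580 + k\right)$ ($w{\left(k \right)} = \left(1580 + k\right) 2 k = 2 k \left(1580 + k\right)$)
$\left(w{\left(517 \right)} - 2027555\right) - 2589222 = \left(2 \cdot 517 \left(1580 + 517\right) - 2027555\right) - 2589222 = \left(2 \cdot 517 \cdot 2097 - 2027555\right) - 2589222 = \left(2168298 - 2027555\right) - 2589222 = 140743 - 2589222 = -2448479$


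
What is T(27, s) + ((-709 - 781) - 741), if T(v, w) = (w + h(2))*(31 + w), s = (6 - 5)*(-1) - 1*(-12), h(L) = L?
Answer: -1685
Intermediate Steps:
s = 11 (s = 1*(-1) + 12 = -1 + 12 = 11)
T(v, w) = (2 + w)*(31 + w) (T(v, w) = (w + 2)*(31 + w) = (2 + w)*(31 + w))
T(27, s) + ((-709 - 781) - 741) = (62 + 11² + 33*11) + ((-709 - 781) - 741) = (62 + 121 + 363) + (-1490 - 741) = 546 - 2231 = -1685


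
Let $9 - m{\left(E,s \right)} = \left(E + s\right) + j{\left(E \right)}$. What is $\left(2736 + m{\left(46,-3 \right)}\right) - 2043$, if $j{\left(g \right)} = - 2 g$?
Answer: $751$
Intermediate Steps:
$m{\left(E,s \right)} = 9 + E - s$ ($m{\left(E,s \right)} = 9 - \left(\left(E + s\right) - 2 E\right) = 9 - \left(s - E\right) = 9 + \left(E - s\right) = 9 + E - s$)
$\left(2736 + m{\left(46,-3 \right)}\right) - 2043 = \left(2736 + \left(9 + 46 - -3\right)\right) - 2043 = \left(2736 + \left(9 + 46 + 3\right)\right) - 2043 = \left(2736 + 58\right) - 2043 = 2794 - 2043 = 751$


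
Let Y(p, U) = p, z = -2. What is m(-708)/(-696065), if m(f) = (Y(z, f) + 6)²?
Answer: -16/696065 ≈ -2.2986e-5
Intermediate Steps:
m(f) = 16 (m(f) = (-2 + 6)² = 4² = 16)
m(-708)/(-696065) = 16/(-696065) = 16*(-1/696065) = -16/696065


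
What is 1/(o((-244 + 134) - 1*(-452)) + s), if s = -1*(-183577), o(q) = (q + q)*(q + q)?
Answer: 1/651433 ≈ 1.5351e-6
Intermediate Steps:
o(q) = 4*q**2 (o(q) = (2*q)*(2*q) = 4*q**2)
s = 183577
1/(o((-244 + 134) - 1*(-452)) + s) = 1/(4*((-244 + 134) - 1*(-452))**2 + 183577) = 1/(4*(-110 + 452)**2 + 183577) = 1/(4*342**2 + 183577) = 1/(4*116964 + 183577) = 1/(467856 + 183577) = 1/651433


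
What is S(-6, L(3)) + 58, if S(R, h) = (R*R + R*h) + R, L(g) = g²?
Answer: 34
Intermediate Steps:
S(R, h) = R + R² + R*h (S(R, h) = (R² + R*h) + R = R + R² + R*h)
S(-6, L(3)) + 58 = -6*(1 - 6 + 3²) + 58 = -6*(1 - 6 + 9) + 58 = -6*4 + 58 = -24 + 58 = 34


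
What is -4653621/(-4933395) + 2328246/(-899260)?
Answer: -81126021719/49293386530 ≈ -1.6458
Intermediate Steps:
-4653621/(-4933395) + 2328246/(-899260) = -4653621*(-1/4933395) + 2328246*(-1/899260) = 517069/548155 - 1164123/449630 = -81126021719/49293386530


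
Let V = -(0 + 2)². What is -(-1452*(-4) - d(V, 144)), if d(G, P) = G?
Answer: -5812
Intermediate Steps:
V = -4 (V = -1*2² = -1*4 = -4)
-(-1452*(-4) - d(V, 144)) = -(-1452*(-4) - 1*(-4)) = -(5808 + 4) = -1*5812 = -5812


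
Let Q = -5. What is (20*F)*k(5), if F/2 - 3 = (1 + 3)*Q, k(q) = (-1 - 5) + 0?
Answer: 4080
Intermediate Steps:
k(q) = -6 (k(q) = -6 + 0 = -6)
F = -34 (F = 6 + 2*((1 + 3)*(-5)) = 6 + 2*(4*(-5)) = 6 + 2*(-20) = 6 - 40 = -34)
(20*F)*k(5) = (20*(-34))*(-6) = -680*(-6) = 4080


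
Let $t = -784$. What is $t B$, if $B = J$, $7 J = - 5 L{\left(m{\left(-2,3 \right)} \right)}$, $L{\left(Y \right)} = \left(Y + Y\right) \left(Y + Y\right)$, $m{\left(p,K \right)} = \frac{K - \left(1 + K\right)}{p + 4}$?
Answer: $560$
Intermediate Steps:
$m{\left(p,K \right)} = - \frac{1}{4 + p}$
$L{\left(Y \right)} = 4 Y^{2}$ ($L{\left(Y \right)} = 2 Y 2 Y = 4 Y^{2}$)
$J = - \frac{5}{7}$ ($J = \frac{\left(-5\right) 4 \left(- \frac{1}{4 - 2}\right)^{2}}{7} = \frac{\left(-5\right) 4 \left(- \frac{1}{2}\right)^{2}}{7} = \frac{\left(-5\right) 4 \cdot \frac{1}{4}}{7} = \frac{\left(-5\right) 1}{7} = \frac{1}{7} \left(-5\right) = - \frac{5}{7} \approx -0.71429$)
$B = - \frac{5}{7} \approx -0.71429$
$t B = \left(-784\right) \left(- \frac{5}{7}\right) = 560$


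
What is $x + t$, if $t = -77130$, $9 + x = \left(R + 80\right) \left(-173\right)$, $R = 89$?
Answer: $-106376$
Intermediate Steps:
$x = -29246$ ($x = -9 + \left(89 + 80\right) \left(-173\right) = -9 + 169 \left(-173\right) = -9 - 29237 = -29246$)
$x + t = -29246 - 77130 = -106376$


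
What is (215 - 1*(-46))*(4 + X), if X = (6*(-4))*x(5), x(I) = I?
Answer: -30276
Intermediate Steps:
X = -120 (X = (6*(-4))*5 = -24*5 = -120)
(215 - 1*(-46))*(4 + X) = (215 - 1*(-46))*(4 - 120) = (215 + 46)*(-116) = 261*(-116) = -30276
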